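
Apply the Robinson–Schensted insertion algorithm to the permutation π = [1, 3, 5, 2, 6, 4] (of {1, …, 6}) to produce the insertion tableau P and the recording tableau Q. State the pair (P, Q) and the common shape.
P = [1, 2, 4, 6] / [3, 5];  Q = [1, 2, 3, 5] / [4, 6];  common shape = (4, 2)

Row-insert the values π_1, π_2, … into P one at a time, bumping the leftmost entry strictly greater than the inserted value down to the next row. The recording tableau Q records, in position (i, j), the step at which that cell was added to P.
  Insert 1 (step 1): P = [1];  Q = [1]
  Insert 3 (step 2): P = [1, 3];  Q = [1, 2]
  Insert 5 (step 3): P = [1, 3, 5];  Q = [1, 2, 3]
  Insert 2 (step 4): P = [1, 2, 5] / [3];  Q = [1, 2, 3] / [4]
  Insert 6 (step 5): P = [1, 2, 5, 6] / [3];  Q = [1, 2, 3, 5] / [4]
  Insert 4 (step 6): P = [1, 2, 4, 6] / [3, 5];  Q = [1, 2, 3, 5] / [4, 6]
Final shape: (4, 2).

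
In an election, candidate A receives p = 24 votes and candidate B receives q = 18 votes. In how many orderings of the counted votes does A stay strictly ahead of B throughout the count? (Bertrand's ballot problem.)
Strict-lead orderings = 50528160150

Total orderings of the 42 votes with 24 for A: C(42, 24) = 353697121050. By the Bertrand ballot formula (Cycle Lemma / reflection principle), the number of orderings in which A is strictly ahead of B throughout is (p − q)/(p + q) · C(p + q, p) = (24 − 18)/(24 + 18) · 353697121050 = 50528160150.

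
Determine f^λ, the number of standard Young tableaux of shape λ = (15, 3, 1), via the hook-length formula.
# SYT of shape (15, 3, 1) = 8892

Hook-length formula: f^λ = n! / Π hook(c), product over all cells c of the Young diagram. For λ = (15, 3, 1), n = 19 boxes. Hook lengths by row (left-to-right, top-to-bottom): [17, 15, 14, 12, 11, 10, 9, 8, 7, 6, 5, 4, 3, 2, 1]; [4, 2, 1]; [1]. Product of hooks = 13680285696000. So f^λ = 19! / 13680285696000 = 121645100408832000 / 13680285696000 = 8892.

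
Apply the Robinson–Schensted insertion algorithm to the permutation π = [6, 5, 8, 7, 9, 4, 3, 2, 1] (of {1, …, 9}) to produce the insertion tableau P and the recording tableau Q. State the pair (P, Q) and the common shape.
P = [1, 7, 9] / [2, 8] / [3] / [4] / [5] / [6];  Q = [1, 3, 5] / [2, 4] / [6] / [7] / [8] / [9];  common shape = (3, 2, 1, 1, 1, 1)

Row-insert the values π_1, π_2, … into P one at a time, bumping the leftmost entry strictly greater than the inserted value down to the next row. The recording tableau Q records, in position (i, j), the step at which that cell was added to P.
  Insert 6 (step 1): P = [6];  Q = [1]
  Insert 5 (step 2): P = [5] / [6];  Q = [1] / [2]
  Insert 8 (step 3): P = [5, 8] / [6];  Q = [1, 3] / [2]
  Insert 7 (step 4): P = [5, 7] / [6, 8];  Q = [1, 3] / [2, 4]
  Insert 9 (step 5): P = [5, 7, 9] / [6, 8];  Q = [1, 3, 5] / [2, 4]
  Insert 4 (step 6): P = [4, 7, 9] / [5, 8] / [6];  Q = [1, 3, 5] / [2, 4] / [6]
  Insert 3 (step 7): P = [3, 7, 9] / [4, 8] / [5] / [6];  Q = [1, 3, 5] / [2, 4] / [6] / [7]
  Insert 2 (step 8): P = [2, 7, 9] / [3, 8] / [4] / [5] / [6];  Q = [1, 3, 5] / [2, 4] / [6] / [7] / [8]
  Insert 1 (step 9): P = [1, 7, 9] / [2, 8] / [3] / [4] / [5] / [6];  Q = [1, 3, 5] / [2, 4] / [6] / [7] / [8] / [9]
Final shape: (3, 2, 1, 1, 1, 1).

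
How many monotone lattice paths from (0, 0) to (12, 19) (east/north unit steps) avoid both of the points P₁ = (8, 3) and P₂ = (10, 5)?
Number of paths = 140079540

Inclusion–exclusion. Total paths: C(31, 12) = 141120525. Through P₁: C(11, 8)·C(20, 4) = 799425. Through P₂: C(15, 10)·C(16, 2) = 360360. Since P₁ is strictly southwest of P₂, a monotone path through both must visit P₁ then P₂; paths through both = C(11, 8)·C(4, 2)·C(16, 2) = 118800. Avoid both = 141120525 − 799425 − 360360 + 118800 = 140079540.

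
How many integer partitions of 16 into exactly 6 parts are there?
p(16, 6 parts) = 35

Partitions of n into exactly k parts ↔ partitions of n − k into at most k parts (subtract 1 from each part). For n = 16, k = 6, the partitions are: 11+1+1+1+1+1, 10+2+1+1+1+1, 9+3+1+1+1+1, 9+2+2+1+1+1, 8+4+1+1+1+1, 8+3+2+1+1+1, 8+2+2+2+1+1, 7+5+1+1+1+1, 7+4+2+1+1+1, 7+3+3+1+1+1, 7+3+2+2+1+1, 7+2+2+2+2+1, 6+6+1+1+1+1, 6+5+2+1+1+1, 6+4+3+1+1+1, 6+4+2+2+1+1, 6+3+3+2+1+1, 6+3+2+2+2+1, 6+2+2+2+2+2, 5+5+3+1+1+1, 5+5+2+2+1+1, 5+4+4+1+1+1, 5+4+3+2+1+1, 5+4+2+2+2+1, 5+3+3+3+1+1, 5+3+3+2+2+1, 5+3+2+2+2+2, 4+4+4+2+1+1, 4+4+3+3+1+1, 4+4+3+2+2+1, … (35 total). Count = 35.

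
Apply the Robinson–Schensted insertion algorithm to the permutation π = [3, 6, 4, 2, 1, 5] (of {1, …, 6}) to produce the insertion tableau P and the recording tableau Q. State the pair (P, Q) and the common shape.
P = [1, 4, 5] / [2] / [3] / [6];  Q = [1, 2, 6] / [3] / [4] / [5];  common shape = (3, 1, 1, 1)

Row-insert the values π_1, π_2, … into P one at a time, bumping the leftmost entry strictly greater than the inserted value down to the next row. The recording tableau Q records, in position (i, j), the step at which that cell was added to P.
  Insert 3 (step 1): P = [3];  Q = [1]
  Insert 6 (step 2): P = [3, 6];  Q = [1, 2]
  Insert 4 (step 3): P = [3, 4] / [6];  Q = [1, 2] / [3]
  Insert 2 (step 4): P = [2, 4] / [3] / [6];  Q = [1, 2] / [3] / [4]
  Insert 1 (step 5): P = [1, 4] / [2] / [3] / [6];  Q = [1, 2] / [3] / [4] / [5]
  Insert 5 (step 6): P = [1, 4, 5] / [2] / [3] / [6];  Q = [1, 2, 6] / [3] / [4] / [5]
Final shape: (3, 1, 1, 1).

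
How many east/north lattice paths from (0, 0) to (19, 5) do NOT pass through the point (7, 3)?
Number of paths = 31584

Total paths from (0, 0) to (19, 5): C(24, 19) = 42504. Paths through (7, 3): (paths (0, 0) → (7, 3)) × (paths (7, 3) → (19, 5)) = C(10, 7) · C(14, 12) = 120 · 91 = 10920. Avoidance count = 42504 − 10920 = 31584.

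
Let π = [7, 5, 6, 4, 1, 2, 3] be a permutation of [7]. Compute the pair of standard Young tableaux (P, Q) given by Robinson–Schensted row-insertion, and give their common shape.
P = [1, 2, 3] / [4, 6] / [5] / [7];  Q = [1, 3, 7] / [2, 6] / [4] / [5];  common shape = (3, 2, 1, 1)

Row-insert the values π_1, π_2, … into P one at a time, bumping the leftmost entry strictly greater than the inserted value down to the next row. The recording tableau Q records, in position (i, j), the step at which that cell was added to P.
  Insert 7 (step 1): P = [7];  Q = [1]
  Insert 5 (step 2): P = [5] / [7];  Q = [1] / [2]
  Insert 6 (step 3): P = [5, 6] / [7];  Q = [1, 3] / [2]
  Insert 4 (step 4): P = [4, 6] / [5] / [7];  Q = [1, 3] / [2] / [4]
  Insert 1 (step 5): P = [1, 6] / [4] / [5] / [7];  Q = [1, 3] / [2] / [4] / [5]
  Insert 2 (step 6): P = [1, 2] / [4, 6] / [5] / [7];  Q = [1, 3] / [2, 6] / [4] / [5]
  Insert 3 (step 7): P = [1, 2, 3] / [4, 6] / [5] / [7];  Q = [1, 3, 7] / [2, 6] / [4] / [5]
Final shape: (3, 2, 1, 1).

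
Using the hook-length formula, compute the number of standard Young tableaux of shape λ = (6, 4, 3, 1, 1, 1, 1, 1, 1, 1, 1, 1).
# SYT of shape (6, 4, 3, 1, 1, 1, 1, 1, 1, 1, 1, 1) = 134491500

Hook-length formula: f^λ = n! / Π hook(c), product over all cells c of the Young diagram. For λ = (6, 4, 3, 1, 1, 1, 1, 1, 1, 1, 1, 1), n = 22 boxes. Hook lengths by row (left-to-right, top-to-bottom): [17, 7, 6, 4, 2, 1]; [14, 4, 3, 1]; [12, 2, 1]; [9]; [8]; [7]; [6]; [5]; [4]; [3]; [2]; [1]. Product of hooks = 8357410897920. So f^λ = 22! / 8357410897920 = 1124000727777607680000 / 8357410897920 = 134491500.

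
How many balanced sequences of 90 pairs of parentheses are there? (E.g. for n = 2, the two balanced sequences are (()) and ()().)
C_90 = 1000134600800354781929399250536541864362461089950800

These balanced parentheses are counted by the Catalan number C_n = (1/(n + 1)) · C(2n, n). For n = 90: C_90 = (1/91) · C(180, 90) = 91012248672832285155575331798825309656983959185522800/91 = 1000134600800354781929399250536541864362461089950800.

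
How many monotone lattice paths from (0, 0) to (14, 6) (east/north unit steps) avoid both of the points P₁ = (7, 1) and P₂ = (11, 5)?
Number of paths = 17192

Inclusion–exclusion. Total paths: C(20, 14) = 38760. Through P₁: C(8, 7)·C(12, 7) = 6336. Through P₂: C(16, 11)·C(4, 3) = 17472. Since P₁ is strictly southwest of P₂, a monotone path through both must visit P₁ then P₂; paths through both = C(8, 7)·C(8, 4)·C(4, 3) = 2240. Avoid both = 38760 − 6336 − 17472 + 2240 = 17192.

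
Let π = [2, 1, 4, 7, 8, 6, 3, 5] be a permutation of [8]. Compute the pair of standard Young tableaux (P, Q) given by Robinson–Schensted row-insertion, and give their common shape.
P = [1, 3, 5, 8] / [2, 4, 6] / [7];  Q = [1, 3, 4, 5] / [2, 6, 8] / [7];  common shape = (4, 3, 1)

Row-insert the values π_1, π_2, … into P one at a time, bumping the leftmost entry strictly greater than the inserted value down to the next row. The recording tableau Q records, in position (i, j), the step at which that cell was added to P.
  Insert 2 (step 1): P = [2];  Q = [1]
  Insert 1 (step 2): P = [1] / [2];  Q = [1] / [2]
  Insert 4 (step 3): P = [1, 4] / [2];  Q = [1, 3] / [2]
  Insert 7 (step 4): P = [1, 4, 7] / [2];  Q = [1, 3, 4] / [2]
  Insert 8 (step 5): P = [1, 4, 7, 8] / [2];  Q = [1, 3, 4, 5] / [2]
  Insert 6 (step 6): P = [1, 4, 6, 8] / [2, 7];  Q = [1, 3, 4, 5] / [2, 6]
  Insert 3 (step 7): P = [1, 3, 6, 8] / [2, 4] / [7];  Q = [1, 3, 4, 5] / [2, 6] / [7]
  Insert 5 (step 8): P = [1, 3, 5, 8] / [2, 4, 6] / [7];  Q = [1, 3, 4, 5] / [2, 6, 8] / [7]
Final shape: (4, 3, 1).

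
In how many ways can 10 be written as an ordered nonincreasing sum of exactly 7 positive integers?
p(10, 7 parts) = 3

Partitions of n into exactly k parts ↔ partitions of n − k into at most k parts (subtract 1 from each part). For n = 10, k = 7, the partitions are: 4+1+1+1+1+1+1, 3+2+1+1+1+1+1, 2+2+2+1+1+1+1. Count = 3.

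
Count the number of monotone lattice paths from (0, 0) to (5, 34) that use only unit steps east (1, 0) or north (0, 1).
Number of paths = 575757

A monotone lattice path from (0, 0) to (5, 34) consists of 5 east steps and 34 north steps in some order, so it is determined by which 5 of the 39 steps are east. The count is C(39, 5) = 575757.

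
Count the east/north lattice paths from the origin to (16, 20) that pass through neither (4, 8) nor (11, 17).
Number of paths = 5083877610

Inclusion–exclusion. Total paths: C(36, 16) = 7307872110. Through P₁: C(12, 4)·C(24, 12) = 1338557220. Through P₂: C(28, 11)·C(8, 5) = 1202554080. Since P₁ is strictly southwest of P₂, a monotone path through both must visit P₁ then P₂; paths through both = C(12, 4)·C(16, 7)·C(8, 5) = 317116800. Avoid both = 7307872110 − 1338557220 − 1202554080 + 317116800 = 5083877610.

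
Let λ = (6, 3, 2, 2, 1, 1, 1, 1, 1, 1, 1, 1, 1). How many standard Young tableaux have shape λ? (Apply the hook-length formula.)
# SYT of shape (6, 3, 2, 2, 1, 1, 1, 1, 1, 1, 1, 1, 1) = 48498450

Hook-length formula: f^λ = n! / Π hook(c), product over all cells c of the Young diagram. For λ = (6, 3, 2, 2, 1, 1, 1, 1, 1, 1, 1, 1, 1), n = 22 boxes. Hook lengths by row (left-to-right, top-to-bottom): [18, 8, 5, 3, 2, 1]; [14, 4, 1]; [12, 2]; [11, 1]; [9]; [8]; [7]; [6]; [5]; [4]; [3]; [2]; [1]. Product of hooks = 23176013414400. So f^λ = 22! / 23176013414400 = 1124000727777607680000 / 23176013414400 = 48498450.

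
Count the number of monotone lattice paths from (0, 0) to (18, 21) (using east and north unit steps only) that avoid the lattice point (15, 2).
Number of paths = 62358934550

Total paths from (0, 0) to (18, 21): C(39, 18) = 62359143990. Paths through (15, 2): (paths (0, 0) → (15, 2)) × (paths (15, 2) → (18, 21)) = C(17, 15) · C(22, 3) = 136 · 1540 = 209440. Avoidance count = 62359143990 − 209440 = 62358934550.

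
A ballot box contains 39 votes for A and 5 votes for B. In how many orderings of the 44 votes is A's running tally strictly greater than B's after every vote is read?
Strict-lead orderings = 839188

Total orderings of the 44 votes with 39 for A: C(44, 39) = 1086008. By the Bertrand ballot formula (Cycle Lemma / reflection principle), the number of orderings in which A is strictly ahead of B throughout is (p − q)/(p + q) · C(p + q, p) = (39 − 5)/(39 + 5) · 1086008 = 839188.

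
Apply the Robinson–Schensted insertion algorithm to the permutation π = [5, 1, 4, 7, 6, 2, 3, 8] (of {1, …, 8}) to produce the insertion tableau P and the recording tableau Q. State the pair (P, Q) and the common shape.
P = [1, 2, 3, 8] / [4, 6] / [5, 7];  Q = [1, 3, 4, 8] / [2, 5] / [6, 7];  common shape = (4, 2, 2)

Row-insert the values π_1, π_2, … into P one at a time, bumping the leftmost entry strictly greater than the inserted value down to the next row. The recording tableau Q records, in position (i, j), the step at which that cell was added to P.
  Insert 5 (step 1): P = [5];  Q = [1]
  Insert 1 (step 2): P = [1] / [5];  Q = [1] / [2]
  Insert 4 (step 3): P = [1, 4] / [5];  Q = [1, 3] / [2]
  Insert 7 (step 4): P = [1, 4, 7] / [5];  Q = [1, 3, 4] / [2]
  Insert 6 (step 5): P = [1, 4, 6] / [5, 7];  Q = [1, 3, 4] / [2, 5]
  Insert 2 (step 6): P = [1, 2, 6] / [4, 7] / [5];  Q = [1, 3, 4] / [2, 5] / [6]
  Insert 3 (step 7): P = [1, 2, 3] / [4, 6] / [5, 7];  Q = [1, 3, 4] / [2, 5] / [6, 7]
  Insert 8 (step 8): P = [1, 2, 3, 8] / [4, 6] / [5, 7];  Q = [1, 3, 4, 8] / [2, 5] / [6, 7]
Final shape: (4, 2, 2).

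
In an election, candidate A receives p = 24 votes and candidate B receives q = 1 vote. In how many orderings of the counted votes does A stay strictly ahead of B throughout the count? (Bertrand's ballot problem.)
Strict-lead orderings = 23

Total orderings of the 25 votes with 24 for A: C(25, 24) = 25. By the Bertrand ballot formula (Cycle Lemma / reflection principle), the number of orderings in which A is strictly ahead of B throughout is (p − q)/(p + q) · C(p + q, p) = (24 − 1)/(24 + 1) · 25 = 23.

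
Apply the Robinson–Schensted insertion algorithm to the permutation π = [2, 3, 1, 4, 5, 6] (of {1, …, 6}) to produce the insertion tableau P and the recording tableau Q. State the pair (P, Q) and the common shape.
P = [1, 3, 4, 5, 6] / [2];  Q = [1, 2, 4, 5, 6] / [3];  common shape = (5, 1)

Row-insert the values π_1, π_2, … into P one at a time, bumping the leftmost entry strictly greater than the inserted value down to the next row. The recording tableau Q records, in position (i, j), the step at which that cell was added to P.
  Insert 2 (step 1): P = [2];  Q = [1]
  Insert 3 (step 2): P = [2, 3];  Q = [1, 2]
  Insert 1 (step 3): P = [1, 3] / [2];  Q = [1, 2] / [3]
  Insert 4 (step 4): P = [1, 3, 4] / [2];  Q = [1, 2, 4] / [3]
  Insert 5 (step 5): P = [1, 3, 4, 5] / [2];  Q = [1, 2, 4, 5] / [3]
  Insert 6 (step 6): P = [1, 3, 4, 5, 6] / [2];  Q = [1, 2, 4, 5, 6] / [3]
Final shape: (5, 1).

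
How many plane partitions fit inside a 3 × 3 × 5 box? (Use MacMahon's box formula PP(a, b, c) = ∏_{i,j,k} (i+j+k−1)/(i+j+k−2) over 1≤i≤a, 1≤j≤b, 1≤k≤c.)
PP(3, 3, 5) = 14112

Evaluate the triple product over i = 1..3, j = 1..3, k = 1..5. The factors are (2/1) · (3/2) · (4/3) · (5/4) · (6/5) · (3/2) · (4/3) · (5/4) · … (45 factors total). The numerators and denominators telescope so the product is an integer; carrying out the multiplication exactly gives PP(3, 3, 5) = 14112.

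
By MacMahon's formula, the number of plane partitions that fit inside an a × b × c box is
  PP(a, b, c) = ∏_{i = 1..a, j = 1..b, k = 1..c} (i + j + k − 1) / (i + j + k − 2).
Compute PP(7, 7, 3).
PP(7, 7, 3) = 877262100

Evaluate the triple product over i = 1..7, j = 1..7, k = 1..3. The factors are (2/1) · (3/2) · (4/3) · (3/2) · (4/3) · (5/4) · (4/3) · (5/4) · … (147 factors total). The numerators and denominators telescope so the product is an integer; carrying out the multiplication exactly gives PP(7, 7, 3) = 877262100.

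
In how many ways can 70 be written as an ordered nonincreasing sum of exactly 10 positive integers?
p(70, 10 parts) = 195491

Partitions of n into exactly k parts are in bijection with partitions of n − k into at most k parts (subtract 1 from each part). So p(70, exactly 10) = p(60, parts ≤ 10). Computing via the recurrence p(m, j) = p(m, j−1) + p(m−j, j) gives 195491.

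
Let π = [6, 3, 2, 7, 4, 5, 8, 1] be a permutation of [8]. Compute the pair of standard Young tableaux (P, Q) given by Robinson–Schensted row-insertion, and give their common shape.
P = [1, 4, 5, 8] / [2, 7] / [3] / [6];  Q = [1, 4, 6, 7] / [2, 5] / [3] / [8];  common shape = (4, 2, 1, 1)

Row-insert the values π_1, π_2, … into P one at a time, bumping the leftmost entry strictly greater than the inserted value down to the next row. The recording tableau Q records, in position (i, j), the step at which that cell was added to P.
  Insert 6 (step 1): P = [6];  Q = [1]
  Insert 3 (step 2): P = [3] / [6];  Q = [1] / [2]
  Insert 2 (step 3): P = [2] / [3] / [6];  Q = [1] / [2] / [3]
  Insert 7 (step 4): P = [2, 7] / [3] / [6];  Q = [1, 4] / [2] / [3]
  Insert 4 (step 5): P = [2, 4] / [3, 7] / [6];  Q = [1, 4] / [2, 5] / [3]
  Insert 5 (step 6): P = [2, 4, 5] / [3, 7] / [6];  Q = [1, 4, 6] / [2, 5] / [3]
  Insert 8 (step 7): P = [2, 4, 5, 8] / [3, 7] / [6];  Q = [1, 4, 6, 7] / [2, 5] / [3]
  Insert 1 (step 8): P = [1, 4, 5, 8] / [2, 7] / [3] / [6];  Q = [1, 4, 6, 7] / [2, 5] / [3] / [8]
Final shape: (4, 2, 1, 1).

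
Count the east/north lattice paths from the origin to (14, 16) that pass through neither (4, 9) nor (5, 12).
Number of paths = 129137835

Inclusion–exclusion. Total paths: C(30, 14) = 145422675. Through P₁: C(13, 4)·C(17, 10) = 13905320. Through P₂: C(17, 5)·C(13, 9) = 4424420. Since P₁ is strictly southwest of P₂, a monotone path through both must visit P₁ then P₂; paths through both = C(13, 4)·C(4, 1)·C(13, 9) = 2044900. Avoid both = 145422675 − 13905320 − 4424420 + 2044900 = 129137835.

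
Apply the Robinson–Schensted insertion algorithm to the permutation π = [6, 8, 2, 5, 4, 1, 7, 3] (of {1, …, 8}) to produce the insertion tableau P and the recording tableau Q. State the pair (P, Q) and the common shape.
P = [1, 3, 7] / [2, 4] / [5, 8] / [6];  Q = [1, 2, 7] / [3, 4] / [5, 8] / [6];  common shape = (3, 2, 2, 1)

Row-insert the values π_1, π_2, … into P one at a time, bumping the leftmost entry strictly greater than the inserted value down to the next row. The recording tableau Q records, in position (i, j), the step at which that cell was added to P.
  Insert 6 (step 1): P = [6];  Q = [1]
  Insert 8 (step 2): P = [6, 8];  Q = [1, 2]
  Insert 2 (step 3): P = [2, 8] / [6];  Q = [1, 2] / [3]
  Insert 5 (step 4): P = [2, 5] / [6, 8];  Q = [1, 2] / [3, 4]
  Insert 4 (step 5): P = [2, 4] / [5, 8] / [6];  Q = [1, 2] / [3, 4] / [5]
  Insert 1 (step 6): P = [1, 4] / [2, 8] / [5] / [6];  Q = [1, 2] / [3, 4] / [5] / [6]
  Insert 7 (step 7): P = [1, 4, 7] / [2, 8] / [5] / [6];  Q = [1, 2, 7] / [3, 4] / [5] / [6]
  Insert 3 (step 8): P = [1, 3, 7] / [2, 4] / [5, 8] / [6];  Q = [1, 2, 7] / [3, 4] / [5, 8] / [6]
Final shape: (3, 2, 2, 1).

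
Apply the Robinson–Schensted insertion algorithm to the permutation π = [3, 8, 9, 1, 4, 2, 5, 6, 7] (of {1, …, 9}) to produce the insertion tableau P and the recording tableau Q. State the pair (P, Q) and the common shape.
P = [1, 2, 5, 6, 7] / [3, 4, 9] / [8];  Q = [1, 2, 3, 8, 9] / [4, 5, 7] / [6];  common shape = (5, 3, 1)

Row-insert the values π_1, π_2, … into P one at a time, bumping the leftmost entry strictly greater than the inserted value down to the next row. The recording tableau Q records, in position (i, j), the step at which that cell was added to P.
  Insert 3 (step 1): P = [3];  Q = [1]
  Insert 8 (step 2): P = [3, 8];  Q = [1, 2]
  Insert 9 (step 3): P = [3, 8, 9];  Q = [1, 2, 3]
  Insert 1 (step 4): P = [1, 8, 9] / [3];  Q = [1, 2, 3] / [4]
  Insert 4 (step 5): P = [1, 4, 9] / [3, 8];  Q = [1, 2, 3] / [4, 5]
  Insert 2 (step 6): P = [1, 2, 9] / [3, 4] / [8];  Q = [1, 2, 3] / [4, 5] / [6]
  Insert 5 (step 7): P = [1, 2, 5] / [3, 4, 9] / [8];  Q = [1, 2, 3] / [4, 5, 7] / [6]
  Insert 6 (step 8): P = [1, 2, 5, 6] / [3, 4, 9] / [8];  Q = [1, 2, 3, 8] / [4, 5, 7] / [6]
  Insert 7 (step 9): P = [1, 2, 5, 6, 7] / [3, 4, 9] / [8];  Q = [1, 2, 3, 8, 9] / [4, 5, 7] / [6]
Final shape: (5, 3, 1).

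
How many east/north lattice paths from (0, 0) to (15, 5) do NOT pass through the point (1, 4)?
Number of paths = 15429

Total paths from (0, 0) to (15, 5): C(20, 15) = 15504. Paths through (1, 4): (paths (0, 0) → (1, 4)) × (paths (1, 4) → (15, 5)) = C(5, 1) · C(15, 14) = 5 · 15 = 75. Avoidance count = 15504 − 75 = 15429.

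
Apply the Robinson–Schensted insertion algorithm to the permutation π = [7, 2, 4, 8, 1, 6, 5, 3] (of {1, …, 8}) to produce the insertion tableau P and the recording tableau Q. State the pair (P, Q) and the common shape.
P = [1, 3, 5] / [2, 4] / [6, 8] / [7];  Q = [1, 3, 4] / [2, 6] / [5, 7] / [8];  common shape = (3, 2, 2, 1)

Row-insert the values π_1, π_2, … into P one at a time, bumping the leftmost entry strictly greater than the inserted value down to the next row. The recording tableau Q records, in position (i, j), the step at which that cell was added to P.
  Insert 7 (step 1): P = [7];  Q = [1]
  Insert 2 (step 2): P = [2] / [7];  Q = [1] / [2]
  Insert 4 (step 3): P = [2, 4] / [7];  Q = [1, 3] / [2]
  Insert 8 (step 4): P = [2, 4, 8] / [7];  Q = [1, 3, 4] / [2]
  Insert 1 (step 5): P = [1, 4, 8] / [2] / [7];  Q = [1, 3, 4] / [2] / [5]
  Insert 6 (step 6): P = [1, 4, 6] / [2, 8] / [7];  Q = [1, 3, 4] / [2, 6] / [5]
  Insert 5 (step 7): P = [1, 4, 5] / [2, 6] / [7, 8];  Q = [1, 3, 4] / [2, 6] / [5, 7]
  Insert 3 (step 8): P = [1, 3, 5] / [2, 4] / [6, 8] / [7];  Q = [1, 3, 4] / [2, 6] / [5, 7] / [8]
Final shape: (3, 2, 2, 1).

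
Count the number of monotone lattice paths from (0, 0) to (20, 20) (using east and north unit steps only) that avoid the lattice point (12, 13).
Number of paths = 104382598320

Total paths from (0, 0) to (20, 20): C(40, 20) = 137846528820. Paths through (12, 13): (paths (0, 0) → (12, 13)) × (paths (12, 13) → (20, 20)) = C(25, 12) · C(15, 8) = 5200300 · 6435 = 33463930500. Avoidance count = 137846528820 − 33463930500 = 104382598320.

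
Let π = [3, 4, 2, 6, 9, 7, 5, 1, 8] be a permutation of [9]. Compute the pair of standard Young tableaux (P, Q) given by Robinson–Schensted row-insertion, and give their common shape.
P = [1, 4, 5, 7, 8] / [2, 6] / [3] / [9];  Q = [1, 2, 4, 5, 9] / [3, 6] / [7] / [8];  common shape = (5, 2, 1, 1)

Row-insert the values π_1, π_2, … into P one at a time, bumping the leftmost entry strictly greater than the inserted value down to the next row. The recording tableau Q records, in position (i, j), the step at which that cell was added to P.
  Insert 3 (step 1): P = [3];  Q = [1]
  Insert 4 (step 2): P = [3, 4];  Q = [1, 2]
  Insert 2 (step 3): P = [2, 4] / [3];  Q = [1, 2] / [3]
  Insert 6 (step 4): P = [2, 4, 6] / [3];  Q = [1, 2, 4] / [3]
  Insert 9 (step 5): P = [2, 4, 6, 9] / [3];  Q = [1, 2, 4, 5] / [3]
  Insert 7 (step 6): P = [2, 4, 6, 7] / [3, 9];  Q = [1, 2, 4, 5] / [3, 6]
  Insert 5 (step 7): P = [2, 4, 5, 7] / [3, 6] / [9];  Q = [1, 2, 4, 5] / [3, 6] / [7]
  Insert 1 (step 8): P = [1, 4, 5, 7] / [2, 6] / [3] / [9];  Q = [1, 2, 4, 5] / [3, 6] / [7] / [8]
  Insert 8 (step 9): P = [1, 4, 5, 7, 8] / [2, 6] / [3] / [9];  Q = [1, 2, 4, 5, 9] / [3, 6] / [7] / [8]
Final shape: (5, 2, 1, 1).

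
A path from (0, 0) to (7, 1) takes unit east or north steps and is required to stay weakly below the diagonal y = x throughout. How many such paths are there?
Number of paths = 7

By the reflection principle (André's argument), the number of monotone paths to (7, 1) with n ≤ m that never go above y = x is C(8, 7) − C(8, 8) = 8 − 1 = 7.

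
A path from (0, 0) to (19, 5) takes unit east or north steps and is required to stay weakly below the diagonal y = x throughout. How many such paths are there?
Number of paths = 31878

By the reflection principle (André's argument), the number of monotone paths to (19, 5) with n ≤ m that never go above y = x is C(24, 19) − C(24, 20) = 42504 − 10626 = 31878.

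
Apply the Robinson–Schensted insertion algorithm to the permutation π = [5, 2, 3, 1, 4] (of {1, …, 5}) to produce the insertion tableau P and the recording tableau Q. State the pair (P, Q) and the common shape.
P = [1, 3, 4] / [2] / [5];  Q = [1, 3, 5] / [2] / [4];  common shape = (3, 1, 1)

Row-insert the values π_1, π_2, … into P one at a time, bumping the leftmost entry strictly greater than the inserted value down to the next row. The recording tableau Q records, in position (i, j), the step at which that cell was added to P.
  Insert 5 (step 1): P = [5];  Q = [1]
  Insert 2 (step 2): P = [2] / [5];  Q = [1] / [2]
  Insert 3 (step 3): P = [2, 3] / [5];  Q = [1, 3] / [2]
  Insert 1 (step 4): P = [1, 3] / [2] / [5];  Q = [1, 3] / [2] / [4]
  Insert 4 (step 5): P = [1, 3, 4] / [2] / [5];  Q = [1, 3, 5] / [2] / [4]
Final shape: (3, 1, 1).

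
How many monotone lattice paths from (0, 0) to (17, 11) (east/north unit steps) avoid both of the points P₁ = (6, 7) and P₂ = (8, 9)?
Number of paths = 18361070

Inclusion–exclusion. Total paths: C(28, 17) = 21474180. Through P₁: C(13, 6)·C(15, 11) = 2342340. Through P₂: C(17, 8)·C(11, 9) = 1337050. Since P₁ is strictly southwest of P₂, a monotone path through both must visit P₁ then P₂; paths through both = C(13, 6)·C(4, 2)·C(11, 9) = 566280. Avoid both = 21474180 − 2342340 − 1337050 + 566280 = 18361070.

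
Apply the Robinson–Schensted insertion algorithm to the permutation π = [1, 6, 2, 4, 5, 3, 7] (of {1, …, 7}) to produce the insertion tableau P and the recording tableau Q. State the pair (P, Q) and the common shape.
P = [1, 2, 3, 5, 7] / [4] / [6];  Q = [1, 2, 4, 5, 7] / [3] / [6];  common shape = (5, 1, 1)

Row-insert the values π_1, π_2, … into P one at a time, bumping the leftmost entry strictly greater than the inserted value down to the next row. The recording tableau Q records, in position (i, j), the step at which that cell was added to P.
  Insert 1 (step 1): P = [1];  Q = [1]
  Insert 6 (step 2): P = [1, 6];  Q = [1, 2]
  Insert 2 (step 3): P = [1, 2] / [6];  Q = [1, 2] / [3]
  Insert 4 (step 4): P = [1, 2, 4] / [6];  Q = [1, 2, 4] / [3]
  Insert 5 (step 5): P = [1, 2, 4, 5] / [6];  Q = [1, 2, 4, 5] / [3]
  Insert 3 (step 6): P = [1, 2, 3, 5] / [4] / [6];  Q = [1, 2, 4, 5] / [3] / [6]
  Insert 7 (step 7): P = [1, 2, 3, 5, 7] / [4] / [6];  Q = [1, 2, 4, 5, 7] / [3] / [6]
Final shape: (5, 1, 1).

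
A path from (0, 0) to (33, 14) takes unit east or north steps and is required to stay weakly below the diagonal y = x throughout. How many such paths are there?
Number of paths = 200966926350

By the reflection principle (André's argument), the number of monotone paths to (33, 14) with n ≤ m that never go above y = x is C(47, 33) − C(47, 34) = 341643774795 − 140676848445 = 200966926350.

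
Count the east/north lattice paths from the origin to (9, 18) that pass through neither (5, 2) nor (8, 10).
Number of paths = 4222443

Inclusion–exclusion. Total paths: C(27, 9) = 4686825. Through P₁: C(7, 5)·C(20, 4) = 101745. Through P₂: C(18, 8)·C(9, 1) = 393822. Since P₁ is strictly southwest of P₂, a monotone path through both must visit P₁ then P₂; paths through both = C(7, 5)·C(11, 3)·C(9, 1) = 31185. Avoid both = 4686825 − 101745 − 393822 + 31185 = 4222443.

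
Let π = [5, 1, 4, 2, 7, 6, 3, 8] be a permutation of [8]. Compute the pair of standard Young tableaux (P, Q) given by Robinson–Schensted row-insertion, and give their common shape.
P = [1, 2, 3, 8] / [4, 6] / [5, 7];  Q = [1, 3, 5, 8] / [2, 6] / [4, 7];  common shape = (4, 2, 2)

Row-insert the values π_1, π_2, … into P one at a time, bumping the leftmost entry strictly greater than the inserted value down to the next row. The recording tableau Q records, in position (i, j), the step at which that cell was added to P.
  Insert 5 (step 1): P = [5];  Q = [1]
  Insert 1 (step 2): P = [1] / [5];  Q = [1] / [2]
  Insert 4 (step 3): P = [1, 4] / [5];  Q = [1, 3] / [2]
  Insert 2 (step 4): P = [1, 2] / [4] / [5];  Q = [1, 3] / [2] / [4]
  Insert 7 (step 5): P = [1, 2, 7] / [4] / [5];  Q = [1, 3, 5] / [2] / [4]
  Insert 6 (step 6): P = [1, 2, 6] / [4, 7] / [5];  Q = [1, 3, 5] / [2, 6] / [4]
  Insert 3 (step 7): P = [1, 2, 3] / [4, 6] / [5, 7];  Q = [1, 3, 5] / [2, 6] / [4, 7]
  Insert 8 (step 8): P = [1, 2, 3, 8] / [4, 6] / [5, 7];  Q = [1, 3, 5, 8] / [2, 6] / [4, 7]
Final shape: (4, 2, 2).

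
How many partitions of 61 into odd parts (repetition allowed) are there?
p_odd(61) = 12076

Enumerate partitions using only odd parts via the recurrence o(n, m) = o(n, m−2) + o(n−m, m) over odd m, starting from the largest odd part ≤ n. This gives p_odd(61) = 12076. (Euler's theorem: equals the count of distinct-part partitions.)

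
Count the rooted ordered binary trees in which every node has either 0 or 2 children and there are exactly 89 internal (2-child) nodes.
C_89 = 254224158304000796523953440778841647086547372026600

These full binary trees are counted by the Catalan number C_n = (1/(n + 1)) · C(2n, n). For n = 89: C_89 = (1/90) · C(178, 89) = 22880174247360071687155809670095748237789263482394000/90 = 254224158304000796523953440778841647086547372026600.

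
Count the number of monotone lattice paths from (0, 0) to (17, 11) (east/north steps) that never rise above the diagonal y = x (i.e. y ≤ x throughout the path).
Number of paths = 8351070

By the reflection principle (André's argument), the number of monotone paths to (17, 11) with n ≤ m that never go above y = x is C(28, 17) − C(28, 18) = 21474180 − 13123110 = 8351070.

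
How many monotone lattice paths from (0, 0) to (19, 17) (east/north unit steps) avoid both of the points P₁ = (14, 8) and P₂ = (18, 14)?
Number of paths = 6340181460

Inclusion–exclusion. Total paths: C(36, 19) = 8597496600. Through P₁: C(22, 14)·C(14, 5) = 640179540. Through P₂: C(32, 18)·C(4, 1) = 1885742400. Since P₁ is strictly southwest of P₂, a monotone path through both must visit P₁ then P₂; paths through both = C(22, 14)·C(10, 4)·C(4, 1) = 268606800. Avoid both = 8597496600 − 640179540 − 1885742400 + 268606800 = 6340181460.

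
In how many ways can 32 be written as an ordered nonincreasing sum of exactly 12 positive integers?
p(32, 12 parts) = 582

Partitions of n into exactly k parts are in bijection with partitions of n − k into at most k parts (subtract 1 from each part). So p(32, exactly 12) = p(20, parts ≤ 12). Computing via the recurrence p(m, j) = p(m, j−1) + p(m−j, j) gives 582.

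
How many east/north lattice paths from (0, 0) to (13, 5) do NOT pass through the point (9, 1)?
Number of paths = 7868

Total paths from (0, 0) to (13, 5): C(18, 13) = 8568. Paths through (9, 1): (paths (0, 0) → (9, 1)) × (paths (9, 1) → (13, 5)) = C(10, 9) · C(8, 4) = 10 · 70 = 700. Avoidance count = 8568 − 700 = 7868.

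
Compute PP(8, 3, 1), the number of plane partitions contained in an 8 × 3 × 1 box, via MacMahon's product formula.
PP(8, 3, 1) = 165

Evaluate the triple product over i = 1..8, j = 1..3, k = 1..1. The factors are (2/1) · (3/2) · (4/3) · (3/2) · (4/3) · (5/4) · (4/3) · (5/4) · … (24 factors total). The numerators and denominators telescope so the product is an integer; carrying out the multiplication exactly gives PP(8, 3, 1) = 165.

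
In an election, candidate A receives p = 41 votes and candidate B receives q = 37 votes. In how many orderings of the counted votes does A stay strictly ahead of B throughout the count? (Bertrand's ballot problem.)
Strict-lead orderings = 1261276298816540508040

Total orderings of the 78 votes with 41 for A: C(78, 41) = 24594887826922539906780. By the Bertrand ballot formula (Cycle Lemma / reflection principle), the number of orderings in which A is strictly ahead of B throughout is (p − q)/(p + q) · C(p + q, p) = (41 − 37)/(41 + 37) · 24594887826922539906780 = 1261276298816540508040.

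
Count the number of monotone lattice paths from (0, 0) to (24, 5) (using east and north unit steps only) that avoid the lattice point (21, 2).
Number of paths = 113695

Total paths from (0, 0) to (24, 5): C(29, 24) = 118755. Paths through (21, 2): (paths (0, 0) → (21, 2)) × (paths (21, 2) → (24, 5)) = C(23, 21) · C(6, 3) = 253 · 20 = 5060. Avoidance count = 118755 − 5060 = 113695.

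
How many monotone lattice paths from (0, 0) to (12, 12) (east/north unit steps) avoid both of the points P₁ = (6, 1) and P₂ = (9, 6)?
Number of paths = 2230032

Inclusion–exclusion. Total paths: C(24, 12) = 2704156. Through P₁: C(7, 6)·C(17, 6) = 86632. Through P₂: C(15, 9)·C(9, 3) = 420420. Since P₁ is strictly southwest of P₂, a monotone path through both must visit P₁ then P₂; paths through both = C(7, 6)·C(8, 3)·C(9, 3) = 32928. Avoid both = 2704156 − 86632 − 420420 + 32928 = 2230032.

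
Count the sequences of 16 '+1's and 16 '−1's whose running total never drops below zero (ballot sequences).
C_16 = 35357670

These ballot sequences are counted by the Catalan number C_n = (1/(n + 1)) · C(2n, n). For n = 16: C_16 = (1/17) · C(32, 16) = 601080390/17 = 35357670.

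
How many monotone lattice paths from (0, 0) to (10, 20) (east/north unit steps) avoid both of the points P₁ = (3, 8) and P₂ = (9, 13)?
Number of paths = 18361475

Inclusion–exclusion. Total paths: C(30, 10) = 30045015. Through P₁: C(11, 3)·C(19, 7) = 8314020. Through P₂: C(22, 9)·C(8, 1) = 3979360. Since P₁ is strictly southwest of P₂, a monotone path through both must visit P₁ then P₂; paths through both = C(11, 3)·C(11, 6)·C(8, 1) = 609840. Avoid both = 30045015 − 8314020 − 3979360 + 609840 = 18361475.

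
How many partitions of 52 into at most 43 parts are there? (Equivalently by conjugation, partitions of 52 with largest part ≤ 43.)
p(52, parts ≤ 43) = 281522

Use the recurrence p(n, m) = p(n, m−1) + p(n−m, m): either the largest part is < m (count p(n, m−1)) or the largest part is exactly m (remove one copy of m, count p(n−m, m)). With p(0, ·) = 1 this gives p(52, parts ≤ 43) = 281522. (By conjugating Young diagrams, this also counts partitions of 52 into at most 43 parts.)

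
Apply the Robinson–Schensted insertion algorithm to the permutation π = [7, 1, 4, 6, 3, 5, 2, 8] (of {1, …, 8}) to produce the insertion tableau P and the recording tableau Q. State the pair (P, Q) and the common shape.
P = [1, 2, 5, 8] / [3, 6] / [4] / [7];  Q = [1, 3, 4, 8] / [2, 6] / [5] / [7];  common shape = (4, 2, 1, 1)

Row-insert the values π_1, π_2, … into P one at a time, bumping the leftmost entry strictly greater than the inserted value down to the next row. The recording tableau Q records, in position (i, j), the step at which that cell was added to P.
  Insert 7 (step 1): P = [7];  Q = [1]
  Insert 1 (step 2): P = [1] / [7];  Q = [1] / [2]
  Insert 4 (step 3): P = [1, 4] / [7];  Q = [1, 3] / [2]
  Insert 6 (step 4): P = [1, 4, 6] / [7];  Q = [1, 3, 4] / [2]
  Insert 3 (step 5): P = [1, 3, 6] / [4] / [7];  Q = [1, 3, 4] / [2] / [5]
  Insert 5 (step 6): P = [1, 3, 5] / [4, 6] / [7];  Q = [1, 3, 4] / [2, 6] / [5]
  Insert 2 (step 7): P = [1, 2, 5] / [3, 6] / [4] / [7];  Q = [1, 3, 4] / [2, 6] / [5] / [7]
  Insert 8 (step 8): P = [1, 2, 5, 8] / [3, 6] / [4] / [7];  Q = [1, 3, 4, 8] / [2, 6] / [5] / [7]
Final shape: (4, 2, 1, 1).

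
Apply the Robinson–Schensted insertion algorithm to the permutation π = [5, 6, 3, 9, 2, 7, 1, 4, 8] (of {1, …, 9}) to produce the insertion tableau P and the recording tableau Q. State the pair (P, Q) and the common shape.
P = [1, 4, 7, 8] / [2, 6] / [3, 9] / [5];  Q = [1, 2, 4, 9] / [3, 6] / [5, 8] / [7];  common shape = (4, 2, 2, 1)

Row-insert the values π_1, π_2, … into P one at a time, bumping the leftmost entry strictly greater than the inserted value down to the next row. The recording tableau Q records, in position (i, j), the step at which that cell was added to P.
  Insert 5 (step 1): P = [5];  Q = [1]
  Insert 6 (step 2): P = [5, 6];  Q = [1, 2]
  Insert 3 (step 3): P = [3, 6] / [5];  Q = [1, 2] / [3]
  Insert 9 (step 4): P = [3, 6, 9] / [5];  Q = [1, 2, 4] / [3]
  Insert 2 (step 5): P = [2, 6, 9] / [3] / [5];  Q = [1, 2, 4] / [3] / [5]
  Insert 7 (step 6): P = [2, 6, 7] / [3, 9] / [5];  Q = [1, 2, 4] / [3, 6] / [5]
  Insert 1 (step 7): P = [1, 6, 7] / [2, 9] / [3] / [5];  Q = [1, 2, 4] / [3, 6] / [5] / [7]
  Insert 4 (step 8): P = [1, 4, 7] / [2, 6] / [3, 9] / [5];  Q = [1, 2, 4] / [3, 6] / [5, 8] / [7]
  Insert 8 (step 9): P = [1, 4, 7, 8] / [2, 6] / [3, 9] / [5];  Q = [1, 2, 4, 9] / [3, 6] / [5, 8] / [7]
Final shape: (4, 2, 2, 1).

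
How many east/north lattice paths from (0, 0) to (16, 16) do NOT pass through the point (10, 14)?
Number of paths = 546165222

Total paths from (0, 0) to (16, 16): C(32, 16) = 601080390. Paths through (10, 14): (paths (0, 0) → (10, 14)) × (paths (10, 14) → (16, 16)) = C(24, 10) · C(8, 6) = 1961256 · 28 = 54915168. Avoidance count = 601080390 − 54915168 = 546165222.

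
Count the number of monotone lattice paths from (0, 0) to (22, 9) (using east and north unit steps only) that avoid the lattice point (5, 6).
Number of paths = 19633395

Total paths from (0, 0) to (22, 9): C(31, 22) = 20160075. Paths through (5, 6): (paths (0, 0) → (5, 6)) × (paths (5, 6) → (22, 9)) = C(11, 5) · C(20, 17) = 462 · 1140 = 526680. Avoidance count = 20160075 − 526680 = 19633395.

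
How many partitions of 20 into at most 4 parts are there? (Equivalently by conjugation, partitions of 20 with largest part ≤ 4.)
p(20, parts ≤ 4) = 108

Use the recurrence p(n, m) = p(n, m−1) + p(n−m, m): either the largest part is < m (count p(n, m−1)) or the largest part is exactly m (remove one copy of m, count p(n−m, m)). With p(0, ·) = 1 this gives p(20, parts ≤ 4) = 108. (By conjugating Young diagrams, this also counts partitions of 20 into at most 4 parts.)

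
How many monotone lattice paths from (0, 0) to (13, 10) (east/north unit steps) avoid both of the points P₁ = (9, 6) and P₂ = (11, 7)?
Number of paths = 625626

Inclusion–exclusion. Total paths: C(23, 13) = 1144066. Through P₁: C(15, 9)·C(8, 4) = 350350. Through P₂: C(18, 11)·C(5, 2) = 318240. Since P₁ is strictly southwest of P₂, a monotone path through both must visit P₁ then P₂; paths through both = C(15, 9)·C(3, 2)·C(5, 2) = 150150. Avoid both = 1144066 − 350350 − 318240 + 150150 = 625626.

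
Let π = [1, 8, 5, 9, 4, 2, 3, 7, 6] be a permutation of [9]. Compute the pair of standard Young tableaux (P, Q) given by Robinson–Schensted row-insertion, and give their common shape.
P = [1, 2, 3, 6] / [4, 7] / [5, 9] / [8];  Q = [1, 2, 4, 8] / [3, 7] / [5, 9] / [6];  common shape = (4, 2, 2, 1)

Row-insert the values π_1, π_2, … into P one at a time, bumping the leftmost entry strictly greater than the inserted value down to the next row. The recording tableau Q records, in position (i, j), the step at which that cell was added to P.
  Insert 1 (step 1): P = [1];  Q = [1]
  Insert 8 (step 2): P = [1, 8];  Q = [1, 2]
  Insert 5 (step 3): P = [1, 5] / [8];  Q = [1, 2] / [3]
  Insert 9 (step 4): P = [1, 5, 9] / [8];  Q = [1, 2, 4] / [3]
  Insert 4 (step 5): P = [1, 4, 9] / [5] / [8];  Q = [1, 2, 4] / [3] / [5]
  Insert 2 (step 6): P = [1, 2, 9] / [4] / [5] / [8];  Q = [1, 2, 4] / [3] / [5] / [6]
  Insert 3 (step 7): P = [1, 2, 3] / [4, 9] / [5] / [8];  Q = [1, 2, 4] / [3, 7] / [5] / [6]
  Insert 7 (step 8): P = [1, 2, 3, 7] / [4, 9] / [5] / [8];  Q = [1, 2, 4, 8] / [3, 7] / [5] / [6]
  Insert 6 (step 9): P = [1, 2, 3, 6] / [4, 7] / [5, 9] / [8];  Q = [1, 2, 4, 8] / [3, 7] / [5, 9] / [6]
Final shape: (4, 2, 2, 1).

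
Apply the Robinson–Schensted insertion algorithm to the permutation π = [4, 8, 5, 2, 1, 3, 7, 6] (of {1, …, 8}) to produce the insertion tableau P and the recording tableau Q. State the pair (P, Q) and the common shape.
P = [1, 3, 6] / [2, 5, 7] / [4] / [8];  Q = [1, 2, 7] / [3, 6, 8] / [4] / [5];  common shape = (3, 3, 1, 1)

Row-insert the values π_1, π_2, … into P one at a time, bumping the leftmost entry strictly greater than the inserted value down to the next row. The recording tableau Q records, in position (i, j), the step at which that cell was added to P.
  Insert 4 (step 1): P = [4];  Q = [1]
  Insert 8 (step 2): P = [4, 8];  Q = [1, 2]
  Insert 5 (step 3): P = [4, 5] / [8];  Q = [1, 2] / [3]
  Insert 2 (step 4): P = [2, 5] / [4] / [8];  Q = [1, 2] / [3] / [4]
  Insert 1 (step 5): P = [1, 5] / [2] / [4] / [8];  Q = [1, 2] / [3] / [4] / [5]
  Insert 3 (step 6): P = [1, 3] / [2, 5] / [4] / [8];  Q = [1, 2] / [3, 6] / [4] / [5]
  Insert 7 (step 7): P = [1, 3, 7] / [2, 5] / [4] / [8];  Q = [1, 2, 7] / [3, 6] / [4] / [5]
  Insert 6 (step 8): P = [1, 3, 6] / [2, 5, 7] / [4] / [8];  Q = [1, 2, 7] / [3, 6, 8] / [4] / [5]
Final shape: (3, 3, 1, 1).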